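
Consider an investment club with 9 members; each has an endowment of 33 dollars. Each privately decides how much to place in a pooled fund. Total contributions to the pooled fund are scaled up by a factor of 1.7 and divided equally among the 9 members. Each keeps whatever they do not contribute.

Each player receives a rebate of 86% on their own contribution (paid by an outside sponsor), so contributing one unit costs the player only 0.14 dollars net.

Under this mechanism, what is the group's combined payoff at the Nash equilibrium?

760.32 dollars

The effective private return per unit is now (1.7/9) / 0.14 = 1.3492 > 1, so every player's dominant strategy flips to full contribution.
So the Nash equilibrium is full contribution by all 9; the group earns 9 × (33 × 0.86 + 1.7 × 33) = 760.32.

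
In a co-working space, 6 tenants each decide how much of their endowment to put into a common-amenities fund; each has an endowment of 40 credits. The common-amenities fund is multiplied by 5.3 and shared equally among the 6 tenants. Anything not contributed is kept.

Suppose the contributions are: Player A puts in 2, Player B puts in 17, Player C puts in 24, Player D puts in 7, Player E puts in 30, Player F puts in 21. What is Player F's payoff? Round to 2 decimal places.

108.22 credits

Total contributed: 2 + 17 + 24 + 7 + 30 + 21 = 101.
Each receives 5.3 × 101 / 6 = 89.22 from the common-amenities fund.
Player F keeps 40 − 21 = 19, so Player F's payoff is 19 + 89.22 = 108.22.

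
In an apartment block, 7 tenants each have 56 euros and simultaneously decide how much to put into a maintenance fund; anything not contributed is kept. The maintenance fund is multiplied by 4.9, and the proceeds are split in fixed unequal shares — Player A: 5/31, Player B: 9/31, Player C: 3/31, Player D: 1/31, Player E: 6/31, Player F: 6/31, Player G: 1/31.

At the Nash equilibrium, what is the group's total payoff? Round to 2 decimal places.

For player j, contributing a unit is worthwhile iff 4.9 × (j's share) ≥ 1, i.e. iff j's share is at least 0.2041.
The only share above 0.2041 is Player B's 9/31, contributing 56; the remaining 6 contribute 0. Total contributed: 56.
The maintenance fund pays out 4.9 × 56 = 274.40 in total (split across the unequal shares, but the aggregate is all that matters for the group sum).
The 6 free-riders keep 56 each, adding 336. Group total = 336 + 274.40 = 610.40.

610.40 euros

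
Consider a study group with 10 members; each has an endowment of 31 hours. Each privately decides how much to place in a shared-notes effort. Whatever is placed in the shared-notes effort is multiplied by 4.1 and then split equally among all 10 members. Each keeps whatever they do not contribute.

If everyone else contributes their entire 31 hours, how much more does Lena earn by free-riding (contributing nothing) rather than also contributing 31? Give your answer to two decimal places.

Switching from a contribution of 31 to 0 lets Lena keep an extra 31 hours, but lowers the shared-notes effort by 31, which costs Lena their own share of that drop: 4.1/10 × 31 = 12.71.
Net gain = 31 − 12.71 = 18.29. The private return per contributed unit (0.4100) is below 1, so free-riding is indeed the best response regardless of what the others do.

18.29 hours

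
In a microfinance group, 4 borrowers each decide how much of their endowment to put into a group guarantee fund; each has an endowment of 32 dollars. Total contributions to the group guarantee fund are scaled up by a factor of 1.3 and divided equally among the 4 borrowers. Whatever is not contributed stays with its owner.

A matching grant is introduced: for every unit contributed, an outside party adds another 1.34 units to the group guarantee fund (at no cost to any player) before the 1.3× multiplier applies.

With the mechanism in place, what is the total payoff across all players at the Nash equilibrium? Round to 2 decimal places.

The effective private return is 1.3 × 2.34 / 4 = 0.7605, which is still under 1, so the mechanism doesn't change anyone's dominant strategy: zero contribution.
At the Nash equilibrium no one contributes; group total payoff = 4 × 32 = 128.

128.00 dollars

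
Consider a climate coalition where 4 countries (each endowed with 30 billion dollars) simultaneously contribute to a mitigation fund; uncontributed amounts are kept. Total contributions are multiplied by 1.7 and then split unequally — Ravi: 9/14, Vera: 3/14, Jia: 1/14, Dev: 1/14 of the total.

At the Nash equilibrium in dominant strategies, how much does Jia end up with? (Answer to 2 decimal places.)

For player j, contributing a unit is worthwhile iff 1.7 × (j's share) ≥ 1, i.e. iff j's share is at least 0.5882.
Only Ravi (9/14) clears that bar, contributing 30; the remaining 3 contribute 0. Total contributed: 30.
Jia keeps 30 and receives 1.7 × 30 × 1/14 = 3.64 from the mitigation fund, for a payoff of 33.64.

33.64 billion dollars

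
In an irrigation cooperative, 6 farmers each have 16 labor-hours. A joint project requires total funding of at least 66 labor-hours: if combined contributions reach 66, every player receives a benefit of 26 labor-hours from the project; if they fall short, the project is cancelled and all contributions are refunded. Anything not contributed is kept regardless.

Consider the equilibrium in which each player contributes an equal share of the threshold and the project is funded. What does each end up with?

31 labor-hours

Equal share of the threshold: 66/6 = 11.
At this profile no one gains by cutting their contribution: any cut drops the total below 66, the project is cancelled, contributions are refunded, and the deviator ends with 16, which is less than 16 − 11 + 26 = 31. Contributing more than 11 just wastes the excess. So contributing exactly 11 is a best response.
Each player's payoff: 16 − 11 + 26 = 31.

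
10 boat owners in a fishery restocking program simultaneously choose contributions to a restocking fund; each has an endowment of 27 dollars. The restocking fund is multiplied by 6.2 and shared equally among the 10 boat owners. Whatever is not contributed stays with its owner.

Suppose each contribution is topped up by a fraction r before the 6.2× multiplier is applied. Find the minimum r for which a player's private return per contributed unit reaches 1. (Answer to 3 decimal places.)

With matching at rate r, one contributed unit becomes (1 + r) in the restocking fund and returns 6.2 × (1 + r) / 10 to the contributor.
Setting this equal to 1: 1 + r = 10/6.2 = 1.6129.
So the minimum matching rate is r = 1.6129 − 1 = 0.613.

0.613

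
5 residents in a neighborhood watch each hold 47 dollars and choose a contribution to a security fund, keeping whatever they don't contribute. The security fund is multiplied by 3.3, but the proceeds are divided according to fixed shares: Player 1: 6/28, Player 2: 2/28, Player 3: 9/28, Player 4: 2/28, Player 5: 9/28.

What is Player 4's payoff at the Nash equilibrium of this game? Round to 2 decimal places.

Each unit j contributes comes back to j as 3.3 × (j's share), so j prefers to contribute only if that share exceeds 1/3.3 = 0.3030; otherwise keeping the unit dominates.
Player 3 and Player 5 clear that bar, contributing 47 each; the remaining 3 contribute 0. Total contributed: 94.
Player 4 keeps 47 and receives 3.3 × 94 × 2/28 = 22.16 from the security fund, for a payoff of 69.16.

69.16 dollars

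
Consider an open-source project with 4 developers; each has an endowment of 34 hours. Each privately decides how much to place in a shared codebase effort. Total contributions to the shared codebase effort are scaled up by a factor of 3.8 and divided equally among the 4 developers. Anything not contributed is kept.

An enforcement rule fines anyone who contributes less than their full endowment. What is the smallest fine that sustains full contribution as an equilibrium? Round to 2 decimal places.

Given the others contribute fully, the best deviation is to contribute 0 (any partial contribution still incurs the fine and gives up units whose private return 0.9500 is below 1).
Deviating from 34 to 0 saves 34 hours but forfeits the deviator's share of the drop in the shared codebase effort: 3.8/4 × 34 = 32.30.
So the deviation gain is 34 − 32.30 = 1.70, and the fine must be at least 1.70 hours to wipe it out.

1.70 hours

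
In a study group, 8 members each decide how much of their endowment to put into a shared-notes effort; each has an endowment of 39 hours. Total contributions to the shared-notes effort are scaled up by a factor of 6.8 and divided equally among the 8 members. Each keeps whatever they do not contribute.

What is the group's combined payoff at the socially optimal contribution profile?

Each contributed unit returns 6.800 to the group as a whole (0.8500 to each of 8 players), which exceeds 1, so the social optimum is full contribution: group total = 6.800 × 312 = 2121.60.

2121.60 hours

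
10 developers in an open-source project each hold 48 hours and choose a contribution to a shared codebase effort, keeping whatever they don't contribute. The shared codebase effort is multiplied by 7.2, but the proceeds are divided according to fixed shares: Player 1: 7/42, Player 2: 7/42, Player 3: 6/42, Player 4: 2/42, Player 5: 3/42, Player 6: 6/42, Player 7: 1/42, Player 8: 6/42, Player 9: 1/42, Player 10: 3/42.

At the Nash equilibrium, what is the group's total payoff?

Player j's private return per contributed unit is 7.2 × (j's share). Contributing is weakly dominant for j when that share is at least 1/7.2 = 0.1389, and contributing 0 is dominant otherwise.
The shares above 0.1389 belong to Player 1, Player 2, Player 3, Player 6 and Player 8, contributing 48 each; the remaining 5 contribute 0. Total contributed: 240.
The shared codebase effort pays out 7.2 × 240 = 1728.00 in total (split across the unequal shares, but the aggregate is all that matters for the group sum).
The 5 free-riders keep 48 each, adding 240. Group total = 240 + 1728.00 = 1968.00.

1968.00 hours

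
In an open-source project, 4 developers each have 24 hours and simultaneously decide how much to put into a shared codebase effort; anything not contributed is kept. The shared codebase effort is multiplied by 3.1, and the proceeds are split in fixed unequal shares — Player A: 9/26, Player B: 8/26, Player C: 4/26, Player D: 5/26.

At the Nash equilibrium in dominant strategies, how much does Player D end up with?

38.31 hours

Each unit j contributes comes back to j as 3.1 × (j's share), so j prefers to contribute only if that share exceeds 1/3.1 = 0.3226; otherwise keeping the unit dominates.
Player A alone (share 9/26) is above the threshold, contributing 24; the remaining 3 contribute 0. Total contributed: 24.
Player D keeps 24 and receives 3.1 × 24 × 5/26 = 14.31 from the shared codebase effort, for a payoff of 38.31.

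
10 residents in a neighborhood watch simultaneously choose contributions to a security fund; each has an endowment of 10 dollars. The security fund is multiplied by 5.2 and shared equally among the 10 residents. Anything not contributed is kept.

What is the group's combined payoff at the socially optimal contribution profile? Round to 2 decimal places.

Each contributed unit returns 5.200 to the group as a whole (0.5200 to each of 10 players), which exceeds 1, so the social optimum is full contribution: group total = 5.200 × 100 = 520.00.

520.00 dollars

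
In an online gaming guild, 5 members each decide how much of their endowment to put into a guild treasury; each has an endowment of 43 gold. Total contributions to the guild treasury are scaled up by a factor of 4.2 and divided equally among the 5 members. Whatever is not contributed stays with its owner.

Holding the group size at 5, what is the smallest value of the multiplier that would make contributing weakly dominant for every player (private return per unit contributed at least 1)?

5

A contributed unit returns (multiplier)/5 to its contributor.
This reaches 1 exactly when the multiplier is 5.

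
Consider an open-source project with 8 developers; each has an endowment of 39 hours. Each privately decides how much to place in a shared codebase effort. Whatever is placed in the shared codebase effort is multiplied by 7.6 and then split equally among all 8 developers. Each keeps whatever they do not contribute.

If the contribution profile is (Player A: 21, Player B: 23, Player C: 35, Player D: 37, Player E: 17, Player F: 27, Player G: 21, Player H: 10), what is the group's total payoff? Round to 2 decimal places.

Total contributed: 21 + 23 + 35 + 37 + 17 + 27 + 21 + 10 = 191; total kept: 8 × 39 − 191 = 121.
The shared codebase effort pays out 7.6 × 191 = 1451.60 in aggregate.
Group total = 121 + 1451.60 = 1572.60.

1572.60 hours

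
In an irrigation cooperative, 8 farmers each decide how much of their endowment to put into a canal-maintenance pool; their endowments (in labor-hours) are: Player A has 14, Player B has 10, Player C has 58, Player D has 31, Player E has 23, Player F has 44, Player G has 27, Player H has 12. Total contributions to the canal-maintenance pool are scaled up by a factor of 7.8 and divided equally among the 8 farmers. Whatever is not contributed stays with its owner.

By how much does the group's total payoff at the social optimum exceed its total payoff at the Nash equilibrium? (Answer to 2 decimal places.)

The private return per contributed unit is 7.8/8 = 0.9750 < 1 for every player regardless of endowment, so the Nash equilibrium is zero contribution and the group total is Σ E_j = 14 + 10 + 58 + 31 + 23 + 44 + 27 + 12 = 219.
Each contributed unit returns 7.800 to the group, so the social optimum is full contribution by everyone: group total = 7.800 × 219 = 1708.20.
Efficiency loss = (7.800 − 1) × 219 = 1489.20.

1489.20 labor-hours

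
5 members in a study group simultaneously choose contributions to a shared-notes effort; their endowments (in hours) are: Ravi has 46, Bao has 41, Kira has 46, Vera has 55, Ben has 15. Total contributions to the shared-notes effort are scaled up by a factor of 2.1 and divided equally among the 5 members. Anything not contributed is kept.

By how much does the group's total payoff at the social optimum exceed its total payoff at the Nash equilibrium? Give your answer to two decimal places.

223.30 hours

The private return per contributed unit is 2.1/5 = 0.4200 < 1 for every player regardless of endowment, so the Nash equilibrium is zero contribution and the group total is Σ E_j = 46 + 41 + 46 + 55 + 15 = 203.
Each contributed unit returns 2.100 to the group, so the social optimum is full contribution by everyone: group total = 2.100 × 203 = 426.30.
Efficiency loss = (2.100 − 1) × 203 = 223.30.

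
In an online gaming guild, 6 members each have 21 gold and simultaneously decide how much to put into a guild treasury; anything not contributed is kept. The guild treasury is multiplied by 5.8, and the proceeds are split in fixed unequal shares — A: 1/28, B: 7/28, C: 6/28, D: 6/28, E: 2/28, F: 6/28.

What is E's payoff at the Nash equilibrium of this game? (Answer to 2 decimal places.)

55.80 gold

For player j, contributing a unit is worthwhile iff 5.8 × (j's share) ≥ 1, i.e. iff j's share is at least 0.1724.
B, C, D and F are above the threshold, contributing 21 each; the remaining 2 contribute 0. Total contributed: 84.
E keeps 21 and receives 5.8 × 84 × 2/28 = 34.80 from the guild treasury, for a payoff of 55.80.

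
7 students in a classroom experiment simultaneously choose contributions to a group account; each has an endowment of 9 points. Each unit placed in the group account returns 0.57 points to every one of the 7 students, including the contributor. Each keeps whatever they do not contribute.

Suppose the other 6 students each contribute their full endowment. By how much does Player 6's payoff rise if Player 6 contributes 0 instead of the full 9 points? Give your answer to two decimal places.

Switching from a contribution of 9 to 0 lets Player 6 keep an extra 9 points, but lowers the group account by 9, which costs Player 6 their own share of that drop: 0.57 × 9 = 5.13.
Net gain = 9 − 5.13 = 3.87. The private return per contributed unit (0.57) is below 1, so free-riding is indeed the best response regardless of what the others do.

3.87 points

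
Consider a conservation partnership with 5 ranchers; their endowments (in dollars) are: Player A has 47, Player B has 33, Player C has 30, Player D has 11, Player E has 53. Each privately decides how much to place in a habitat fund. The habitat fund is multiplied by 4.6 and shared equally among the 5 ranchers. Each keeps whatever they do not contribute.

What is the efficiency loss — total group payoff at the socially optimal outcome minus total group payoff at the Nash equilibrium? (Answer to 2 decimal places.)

The private return per contributed unit is 4.6/5 = 0.9200 < 1 for every player regardless of endowment, so the Nash equilibrium is zero contribution and the group total is Σ E_j = 47 + 33 + 30 + 11 + 53 = 174.
Each contributed unit returns 4.600 to the group, so the social optimum is full contribution by everyone: group total = 4.600 × 174 = 800.40.
Efficiency loss = (4.600 − 1) × 174 = 626.40.

626.40 dollars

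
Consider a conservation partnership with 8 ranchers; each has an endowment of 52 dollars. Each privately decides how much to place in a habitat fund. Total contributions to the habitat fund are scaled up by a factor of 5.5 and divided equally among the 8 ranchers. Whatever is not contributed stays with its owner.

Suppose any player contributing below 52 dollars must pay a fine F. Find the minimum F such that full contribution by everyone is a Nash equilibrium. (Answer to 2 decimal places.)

16.25 dollars

Given the others contribute fully, the best deviation is to contribute 0 (any partial contribution still incurs the fine and gives up units whose private return 0.6875 is below 1).
Deviating from 52 to 0 saves 52 dollars but forfeits the deviator's share of the drop in the habitat fund: 5.5/8 × 52 = 35.75.
So the deviation gain is 52 − 35.75 = 16.25, and the fine must be at least 16.25 dollars to wipe it out.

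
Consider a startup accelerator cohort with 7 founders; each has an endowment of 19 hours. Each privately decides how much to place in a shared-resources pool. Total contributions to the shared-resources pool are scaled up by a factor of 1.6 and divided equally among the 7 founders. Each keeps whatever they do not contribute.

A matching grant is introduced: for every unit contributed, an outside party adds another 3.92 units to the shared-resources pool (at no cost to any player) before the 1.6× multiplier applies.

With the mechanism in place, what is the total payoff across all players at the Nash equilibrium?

1046.98 hours

Under the mechanism each unit contributed yields 1.6 × 4.92 / 7 = 1.1246 back to its contributor per unit of net cost, which exceeds 1, making full contribution the dominant choice for everyone.
So the Nash equilibrium is full contribution by all 7; the group earns 1.6 × 4.92 × 133 = 1046.98.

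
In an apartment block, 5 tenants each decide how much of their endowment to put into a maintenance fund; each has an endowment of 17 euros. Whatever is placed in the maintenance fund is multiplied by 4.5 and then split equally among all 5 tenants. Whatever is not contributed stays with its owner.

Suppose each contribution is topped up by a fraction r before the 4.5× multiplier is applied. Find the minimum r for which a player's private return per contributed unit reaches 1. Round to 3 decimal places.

With matching at rate r, one contributed unit becomes (1 + r) in the maintenance fund and returns 4.5 × (1 + r) / 5 to the contributor.
Setting this equal to 1: 1 + r = 5/4.5 = 1.1111.
So the minimum matching rate is r = 1.1111 − 1 = 0.111.

0.111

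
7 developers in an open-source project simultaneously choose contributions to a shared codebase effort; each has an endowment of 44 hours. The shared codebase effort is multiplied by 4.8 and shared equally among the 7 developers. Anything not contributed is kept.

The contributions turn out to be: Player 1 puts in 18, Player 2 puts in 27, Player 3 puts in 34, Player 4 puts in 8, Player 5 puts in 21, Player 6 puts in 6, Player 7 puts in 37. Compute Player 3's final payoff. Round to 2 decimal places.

113.54 hours

Total contributed: 18 + 27 + 34 + 8 + 21 + 6 + 37 = 151.
Each receives 4.8 × 151 / 7 = 103.54 from the shared codebase effort.
Player 3 keeps 44 − 34 = 10, so Player 3's payoff is 10 + 103.54 = 113.54.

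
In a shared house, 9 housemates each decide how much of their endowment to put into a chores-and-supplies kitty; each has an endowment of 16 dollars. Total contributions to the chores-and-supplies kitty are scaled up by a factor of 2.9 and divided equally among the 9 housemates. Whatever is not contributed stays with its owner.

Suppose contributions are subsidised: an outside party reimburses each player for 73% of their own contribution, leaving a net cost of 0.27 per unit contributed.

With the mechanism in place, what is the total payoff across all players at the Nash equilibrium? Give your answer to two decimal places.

The effective private return per unit is now (2.9/9) / 0.27 = 1.1934 > 1, so every player's dominant strategy flips to full contribution.
So the Nash equilibrium is full contribution by all 9; the group earns 9 × (16 × 0.73 + 2.9 × 16) = 522.72.

522.72 dollars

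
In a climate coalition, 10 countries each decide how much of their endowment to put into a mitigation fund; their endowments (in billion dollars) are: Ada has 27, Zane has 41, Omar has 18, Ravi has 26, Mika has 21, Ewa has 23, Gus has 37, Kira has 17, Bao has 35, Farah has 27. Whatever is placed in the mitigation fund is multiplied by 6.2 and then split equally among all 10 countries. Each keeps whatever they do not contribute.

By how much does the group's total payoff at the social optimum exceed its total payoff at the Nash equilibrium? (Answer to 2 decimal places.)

The private return per contributed unit is 6.2/10 = 0.6200 < 1 for every player regardless of endowment, so the Nash equilibrium is zero contribution and the group total is Σ E_j = 27 + 41 + 18 + 26 + 21 + 23 + 37 + 17 + 35 + 27 = 272.
Each contributed unit returns 6.200 to the group, so the social optimum is full contribution by everyone: group total = 6.200 × 272 = 1686.40.
Efficiency loss = (6.200 − 1) × 272 = 1414.40.

1414.40 billion dollars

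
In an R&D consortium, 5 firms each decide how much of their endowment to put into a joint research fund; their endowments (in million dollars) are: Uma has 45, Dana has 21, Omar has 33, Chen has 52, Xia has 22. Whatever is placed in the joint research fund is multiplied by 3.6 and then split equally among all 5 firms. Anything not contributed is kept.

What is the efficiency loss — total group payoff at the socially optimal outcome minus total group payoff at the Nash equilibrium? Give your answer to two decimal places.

The private return per contributed unit is 3.6/5 = 0.7200 < 1 for every player regardless of endowment, so the Nash equilibrium is zero contribution and the group total is Σ E_j = 45 + 21 + 33 + 52 + 22 = 173.
Each contributed unit returns 3.600 to the group, so the social optimum is full contribution by everyone: group total = 3.600 × 173 = 622.80.
Efficiency loss = (3.600 − 1) × 173 = 449.80.

449.80 million dollars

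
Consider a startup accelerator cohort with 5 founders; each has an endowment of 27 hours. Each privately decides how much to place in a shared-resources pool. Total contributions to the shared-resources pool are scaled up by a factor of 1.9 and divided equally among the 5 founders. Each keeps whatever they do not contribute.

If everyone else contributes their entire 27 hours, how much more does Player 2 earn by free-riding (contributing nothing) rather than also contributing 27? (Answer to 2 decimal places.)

Switching from a contribution of 27 to 0 lets Player 2 keep an extra 27 hours, but lowers the shared-resources pool by 27, which costs Player 2 their own share of that drop: 1.9/5 × 27 = 10.26.
Net gain = 27 − 10.26 = 16.74. The private return per contributed unit (0.3800) is below 1, so free-riding is indeed the best response regardless of what the others do.

16.74 hours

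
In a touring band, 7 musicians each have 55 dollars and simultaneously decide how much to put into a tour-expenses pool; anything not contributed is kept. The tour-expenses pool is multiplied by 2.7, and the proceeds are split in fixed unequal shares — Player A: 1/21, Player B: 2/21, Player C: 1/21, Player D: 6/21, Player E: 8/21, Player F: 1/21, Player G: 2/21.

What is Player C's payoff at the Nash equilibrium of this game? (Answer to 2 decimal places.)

A player with share s gets back 2.7·s per unit contributed, so full contribution is dominant for anyone with s > 1/2.7 = 0.3704 and zero contribution is dominant for anyone below.
Player E alone (share 8/21) is above the threshold, contributing 55; the remaining 6 contribute 0. Total contributed: 55.
Player C keeps 55 and receives 2.7 × 55 × 1/21 = 7.07 from the tour-expenses pool, for a payoff of 62.07.

62.07 dollars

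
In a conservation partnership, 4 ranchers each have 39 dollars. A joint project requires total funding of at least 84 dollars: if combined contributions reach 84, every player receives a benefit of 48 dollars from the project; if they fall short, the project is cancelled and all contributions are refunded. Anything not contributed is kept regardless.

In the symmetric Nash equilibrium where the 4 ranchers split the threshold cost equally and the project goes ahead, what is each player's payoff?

Equal share of the threshold: 84/4 = 21.
At this profile no one gains by cutting their contribution: any cut drops the total below 84, the project is cancelled, contributions are refunded, and the deviator ends with 39, which is less than 39 − 21 + 48 = 66. Contributing more than 21 just wastes the excess. So contributing exactly 21 is a best response.
Each player's payoff: 39 − 21 + 48 = 66.

66 dollars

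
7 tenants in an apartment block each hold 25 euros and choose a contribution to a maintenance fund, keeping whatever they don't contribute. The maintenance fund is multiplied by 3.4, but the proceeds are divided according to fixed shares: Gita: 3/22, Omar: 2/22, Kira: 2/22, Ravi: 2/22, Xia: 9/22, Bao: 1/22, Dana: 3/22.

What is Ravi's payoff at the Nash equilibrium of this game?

Each unit j contributes comes back to j as 3.4 × (j's share), so j prefers to contribute only if that share exceeds 1/3.4 = 0.2941; otherwise keeping the unit dominates.
Only Xia (9/22) clears that bar, contributing 25; the remaining 6 contribute 0. Total contributed: 25.
Ravi keeps 25 and receives 3.4 × 25 × 2/22 = 7.73 from the maintenance fund, for a payoff of 32.73.

32.73 euros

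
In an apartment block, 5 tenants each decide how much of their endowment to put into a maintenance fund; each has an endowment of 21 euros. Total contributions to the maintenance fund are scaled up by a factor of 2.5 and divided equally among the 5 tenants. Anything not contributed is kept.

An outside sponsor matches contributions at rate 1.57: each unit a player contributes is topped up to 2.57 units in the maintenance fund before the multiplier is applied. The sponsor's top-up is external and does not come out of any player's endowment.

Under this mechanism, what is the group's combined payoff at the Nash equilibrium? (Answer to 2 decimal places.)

With the mechanism, a contributed unit returns 2.5 × 2.57 / 5 = 1.2850 per unit of net cost to the contributor — now above 1 — so contributing fully is weakly dominant for every player.
So the Nash equilibrium is full contribution by all 5; the group earns 2.5 × 2.57 × 105 = 674.63.

674.63 euros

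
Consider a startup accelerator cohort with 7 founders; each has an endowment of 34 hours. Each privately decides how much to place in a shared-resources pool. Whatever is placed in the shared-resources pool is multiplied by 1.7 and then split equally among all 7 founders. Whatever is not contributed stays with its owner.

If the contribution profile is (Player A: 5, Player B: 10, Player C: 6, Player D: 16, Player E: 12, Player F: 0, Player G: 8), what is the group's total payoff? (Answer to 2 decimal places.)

277.90 hours

Total contributed: 5 + 10 + 6 + 16 + 12 + 0 + 8 = 57; total kept: 7 × 34 − 57 = 181.
The shared-resources pool pays out 1.7 × 57 = 96.90 in aggregate.
Group total = 181 + 96.90 = 277.90.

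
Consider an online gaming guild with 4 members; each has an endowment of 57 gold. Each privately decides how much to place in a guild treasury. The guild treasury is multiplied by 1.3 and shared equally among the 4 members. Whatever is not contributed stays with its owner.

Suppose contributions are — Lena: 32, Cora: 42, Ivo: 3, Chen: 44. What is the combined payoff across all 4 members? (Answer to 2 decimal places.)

264.30 gold

Total contributed: 32 + 42 + 3 + 44 = 121; total kept: 4 × 57 − 121 = 107.
The guild treasury pays out 1.3 × 121 = 157.30 in aggregate.
Group total = 107 + 157.30 = 264.30.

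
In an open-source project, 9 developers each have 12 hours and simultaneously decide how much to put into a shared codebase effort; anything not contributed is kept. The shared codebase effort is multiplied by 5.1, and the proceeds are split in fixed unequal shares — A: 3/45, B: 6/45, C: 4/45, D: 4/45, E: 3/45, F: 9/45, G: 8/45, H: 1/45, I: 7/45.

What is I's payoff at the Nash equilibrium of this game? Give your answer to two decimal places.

21.52 hours

Each unit j contributes comes back to j as 5.1 × (j's share), so j prefers to contribute only if that share exceeds 1/5.1 = 0.1961; otherwise keeping the unit dominates.
F alone (share 9/45) is above the threshold, contributing 12; the remaining 8 contribute 0. Total contributed: 12.
I keeps 12 and receives 5.1 × 12 × 7/45 = 9.52 from the shared codebase effort, for a payoff of 21.52.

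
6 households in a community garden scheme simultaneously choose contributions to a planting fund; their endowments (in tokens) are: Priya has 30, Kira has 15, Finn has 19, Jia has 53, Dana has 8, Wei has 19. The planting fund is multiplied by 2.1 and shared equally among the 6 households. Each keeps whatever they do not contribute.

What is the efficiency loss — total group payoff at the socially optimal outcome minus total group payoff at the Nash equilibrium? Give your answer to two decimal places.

158.40 tokens

The private return per contributed unit is 2.1/6 = 0.3500 < 1 for every player regardless of endowment, so the Nash equilibrium is zero contribution and the group total is Σ E_j = 30 + 15 + 19 + 53 + 8 + 19 = 144.
Each contributed unit returns 2.100 to the group, so the social optimum is full contribution by everyone: group total = 2.100 × 144 = 302.40.
Efficiency loss = (2.100 − 1) × 144 = 158.40.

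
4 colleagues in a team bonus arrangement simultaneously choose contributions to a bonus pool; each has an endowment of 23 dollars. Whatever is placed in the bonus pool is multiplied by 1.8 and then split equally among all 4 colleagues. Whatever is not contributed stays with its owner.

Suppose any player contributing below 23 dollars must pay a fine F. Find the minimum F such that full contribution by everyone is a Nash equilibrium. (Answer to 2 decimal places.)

12.65 dollars

Given the others contribute fully, the best deviation is to contribute 0 (any partial contribution still incurs the fine and gives up units whose private return 0.4500 is below 1).
Deviating from 23 to 0 saves 23 dollars but forfeits the deviator's share of the drop in the bonus pool: 1.8/4 × 23 = 10.35.
So the deviation gain is 23 − 10.35 = 12.65, and the fine must be at least 12.65 dollars to wipe it out.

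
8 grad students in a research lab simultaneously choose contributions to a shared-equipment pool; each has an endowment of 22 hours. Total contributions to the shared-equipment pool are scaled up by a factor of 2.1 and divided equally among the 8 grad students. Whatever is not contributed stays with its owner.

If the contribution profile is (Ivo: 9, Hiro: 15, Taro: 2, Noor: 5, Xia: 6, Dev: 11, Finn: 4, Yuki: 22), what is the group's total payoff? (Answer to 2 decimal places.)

257.40 hours

Total contributed: 9 + 15 + 2 + 5 + 6 + 11 + 4 + 22 = 74; total kept: 8 × 22 − 74 = 102.
The shared-equipment pool pays out 2.1 × 74 = 155.40 in aggregate.
Group total = 102 + 155.40 = 257.40.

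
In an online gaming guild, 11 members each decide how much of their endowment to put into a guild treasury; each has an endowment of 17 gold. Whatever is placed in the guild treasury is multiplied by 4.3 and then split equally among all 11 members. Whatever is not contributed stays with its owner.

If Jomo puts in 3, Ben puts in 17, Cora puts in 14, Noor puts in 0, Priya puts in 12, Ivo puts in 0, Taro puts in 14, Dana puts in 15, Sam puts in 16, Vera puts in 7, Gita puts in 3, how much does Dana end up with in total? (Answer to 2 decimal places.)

41.48 gold

Total contributed: 3 + 17 + 14 + 0 + 12 + 0 + 14 + 15 + 16 + 7 + 3 = 101.
Each receives 4.3 × 101 / 11 = 39.48 from the guild treasury.
Dana keeps 17 − 15 = 2, so Dana's payoff is 2 + 39.48 = 41.48.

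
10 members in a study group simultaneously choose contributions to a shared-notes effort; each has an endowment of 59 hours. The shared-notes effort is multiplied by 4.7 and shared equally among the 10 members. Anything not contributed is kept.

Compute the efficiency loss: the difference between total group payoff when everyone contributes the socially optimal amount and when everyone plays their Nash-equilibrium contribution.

2183.00 hours

Each contributed unit returns 4.7/10 = 0.4700 to its contributor — below 1 — so contributing 0 is dominant for every player. At the Nash equilibrium everyone keeps their 59, and the group total is 10 × 59 = 590.
Each contributed unit returns 4.700 to the group as a whole (0.4700 to each of 10 players), which exceeds 1, so the social optimum is full contribution: group total = 4.700 × 590 = 2773.00.
Efficiency loss = 2773.00 − 590 = 2183.00.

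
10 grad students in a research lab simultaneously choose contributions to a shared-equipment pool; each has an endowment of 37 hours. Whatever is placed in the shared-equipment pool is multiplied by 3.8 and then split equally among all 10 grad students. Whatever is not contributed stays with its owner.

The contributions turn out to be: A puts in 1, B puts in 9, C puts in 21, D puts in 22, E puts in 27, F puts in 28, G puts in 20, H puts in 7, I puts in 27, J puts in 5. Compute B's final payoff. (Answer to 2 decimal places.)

91.46 hours

Total contributed: 1 + 9 + 21 + 22 + 27 + 28 + 20 + 7 + 27 + 5 = 167.
Each receives 3.8 × 167 / 10 = 63.46 from the shared-equipment pool.
B keeps 37 − 9 = 28, so B's payoff is 28 + 63.46 = 91.46.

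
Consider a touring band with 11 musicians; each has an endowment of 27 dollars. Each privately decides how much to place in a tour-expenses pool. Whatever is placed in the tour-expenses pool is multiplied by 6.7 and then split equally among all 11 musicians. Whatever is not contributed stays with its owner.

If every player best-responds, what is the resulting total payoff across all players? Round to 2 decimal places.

Each contributed unit returns 6.7/11 = 0.6091 to its contributor — below 1 — so contributing 0 is dominant for every player. At the Nash equilibrium everyone keeps their 27, and the group total is 11 × 27 = 297.

297.00 dollars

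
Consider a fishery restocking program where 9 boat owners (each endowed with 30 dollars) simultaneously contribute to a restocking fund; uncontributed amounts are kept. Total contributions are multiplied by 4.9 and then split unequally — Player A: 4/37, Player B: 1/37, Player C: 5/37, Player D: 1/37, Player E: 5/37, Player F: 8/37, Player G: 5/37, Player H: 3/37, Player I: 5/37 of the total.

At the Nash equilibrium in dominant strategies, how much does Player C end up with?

For player j, contributing a unit is worthwhile iff 4.9 × (j's share) ≥ 1, i.e. iff j's share is at least 0.2041.
The only share above 0.2041 is Player F's 8/37, contributing 30; the remaining 8 contribute 0. Total contributed: 30.
Player C keeps 30 and receives 4.9 × 30 × 5/37 = 19.86 from the restocking fund, for a payoff of 49.86.

49.86 dollars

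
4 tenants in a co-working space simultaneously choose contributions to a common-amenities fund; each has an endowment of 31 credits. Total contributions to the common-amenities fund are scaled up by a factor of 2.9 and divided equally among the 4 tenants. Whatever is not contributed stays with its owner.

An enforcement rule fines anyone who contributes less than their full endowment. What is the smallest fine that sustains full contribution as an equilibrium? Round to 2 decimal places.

Given the others contribute fully, the best deviation is to contribute 0 (any partial contribution still incurs the fine and gives up units whose private return 0.7250 is below 1).
Deviating from 31 to 0 saves 31 credits but forfeits the deviator's share of the drop in the common-amenities fund: 2.9/4 × 31 = 22.47.
So the deviation gain is 31 − 22.47 = 8.53, and the fine must be at least 8.53 credits to wipe it out.

8.53 credits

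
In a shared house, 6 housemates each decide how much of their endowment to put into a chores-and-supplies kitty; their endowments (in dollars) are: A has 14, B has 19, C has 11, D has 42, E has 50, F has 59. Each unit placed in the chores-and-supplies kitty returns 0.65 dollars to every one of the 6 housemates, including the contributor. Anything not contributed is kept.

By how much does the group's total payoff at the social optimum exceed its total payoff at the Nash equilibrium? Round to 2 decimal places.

The private return per contributed unit is 0.65 < 1 for everyone, so the Nash equilibrium is zero contribution and the group total is Σ E_j = 14 + 19 + 11 + 42 + 50 + 59 = 195.
Each contributed unit returns 3.900 to the group, so the social optimum is full contribution by everyone: group total = 3.900 × 195 = 760.50.
Efficiency loss = (3.900 − 1) × 195 = 565.50.

565.50 dollars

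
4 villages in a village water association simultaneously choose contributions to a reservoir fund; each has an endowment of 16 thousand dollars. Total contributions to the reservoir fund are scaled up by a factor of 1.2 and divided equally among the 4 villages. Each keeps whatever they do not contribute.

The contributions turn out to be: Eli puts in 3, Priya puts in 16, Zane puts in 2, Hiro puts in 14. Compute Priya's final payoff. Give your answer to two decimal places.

10.50 thousand dollars

Total contributed: 3 + 16 + 2 + 14 = 35.
Each receives 1.2 × 35 / 4 = 10.50 from the reservoir fund.
Priya keeps 16 − 16 = 0, so Priya's payoff is 0 + 10.50 = 10.50.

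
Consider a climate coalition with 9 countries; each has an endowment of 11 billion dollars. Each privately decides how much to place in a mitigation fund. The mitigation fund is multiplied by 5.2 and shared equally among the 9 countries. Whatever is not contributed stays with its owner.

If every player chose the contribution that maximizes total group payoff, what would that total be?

Each contributed unit returns 5.200 to the group as a whole (0.5778 to each of 9 players), which exceeds 1, so the social optimum is full contribution: group total = 5.200 × 99 = 514.80.

514.80 billion dollars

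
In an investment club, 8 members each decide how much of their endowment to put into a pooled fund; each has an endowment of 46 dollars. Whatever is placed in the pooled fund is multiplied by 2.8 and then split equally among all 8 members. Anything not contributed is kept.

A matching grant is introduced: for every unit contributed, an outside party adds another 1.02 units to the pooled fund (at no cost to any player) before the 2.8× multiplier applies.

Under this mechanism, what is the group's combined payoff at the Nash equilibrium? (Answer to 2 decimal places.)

The effective private return is 2.8 × 2.02 / 8 = 0.7070, which is still under 1, so the mechanism doesn't change anyone's dominant strategy: zero contribution.
At the Nash equilibrium no one contributes; group total payoff = 8 × 46 = 368.

368.00 dollars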